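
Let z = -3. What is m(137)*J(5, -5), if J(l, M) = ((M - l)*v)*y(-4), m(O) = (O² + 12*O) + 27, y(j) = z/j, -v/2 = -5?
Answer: -1533000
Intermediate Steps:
v = 10 (v = -2*(-5) = 10)
y(j) = -3/j
m(O) = 27 + O² + 12*O
J(l, M) = -15*l/2 + 15*M/2 (J(l, M) = ((M - l)*10)*(-3/(-4)) = (-10*l + 10*M)*(-3*(-¼)) = (-10*l + 10*M)*(¾) = -15*l/2 + 15*M/2)
m(137)*J(5, -5) = (27 + 137² + 12*137)*(-15/2*5 + (15/2)*(-5)) = (27 + 18769 + 1644)*(-75/2 - 75/2) = 20440*(-75) = -1533000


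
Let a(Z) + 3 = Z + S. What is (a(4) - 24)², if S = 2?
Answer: 441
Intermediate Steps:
a(Z) = -1 + Z (a(Z) = -3 + (Z + 2) = -3 + (2 + Z) = -1 + Z)
(a(4) - 24)² = ((-1 + 4) - 24)² = (3 - 24)² = (-21)² = 441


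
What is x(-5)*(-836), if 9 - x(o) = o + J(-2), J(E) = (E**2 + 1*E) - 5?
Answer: -14212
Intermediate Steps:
J(E) = -5 + E + E**2 (J(E) = (E**2 + E) - 5 = (E + E**2) - 5 = -5 + E + E**2)
x(o) = 12 - o (x(o) = 9 - (o + (-5 - 2 + (-2)**2)) = 9 - (o + (-5 - 2 + 4)) = 9 - (o - 3) = 9 - (-3 + o) = 9 + (3 - o) = 12 - o)
x(-5)*(-836) = (12 - 1*(-5))*(-836) = (12 + 5)*(-836) = 17*(-836) = -14212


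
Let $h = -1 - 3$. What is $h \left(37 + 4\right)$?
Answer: $-164$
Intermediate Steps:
$h = -4$ ($h = -1 - 3 = -4$)
$h \left(37 + 4\right) = - 4 \left(37 + 4\right) = \left(-4\right) 41 = -164$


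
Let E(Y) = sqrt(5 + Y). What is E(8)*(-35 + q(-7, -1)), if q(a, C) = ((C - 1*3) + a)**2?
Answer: 86*sqrt(13) ≈ 310.08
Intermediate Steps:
q(a, C) = (-3 + C + a)**2 (q(a, C) = ((C - 3) + a)**2 = ((-3 + C) + a)**2 = (-3 + C + a)**2)
E(8)*(-35 + q(-7, -1)) = sqrt(5 + 8)*(-35 + (-3 - 1 - 7)**2) = sqrt(13)*(-35 + (-11)**2) = sqrt(13)*(-35 + 121) = sqrt(13)*86 = 86*sqrt(13)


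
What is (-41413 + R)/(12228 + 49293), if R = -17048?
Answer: -19487/20507 ≈ -0.95026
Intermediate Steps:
(-41413 + R)/(12228 + 49293) = (-41413 - 17048)/(12228 + 49293) = -58461/61521 = -58461*1/61521 = -19487/20507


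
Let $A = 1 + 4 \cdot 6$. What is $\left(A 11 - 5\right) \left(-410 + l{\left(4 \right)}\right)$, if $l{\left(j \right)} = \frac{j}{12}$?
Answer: $-110610$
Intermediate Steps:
$l{\left(j \right)} = \frac{j}{12}$ ($l{\left(j \right)} = j \frac{1}{12} = \frac{j}{12}$)
$A = 25$ ($A = 1 + 24 = 25$)
$\left(A 11 - 5\right) \left(-410 + l{\left(4 \right)}\right) = \left(25 \cdot 11 - 5\right) \left(-410 + \frac{1}{12} \cdot 4\right) = \left(275 - 5\right) \left(-410 + \frac{1}{3}\right) = 270 \left(- \frac{1229}{3}\right) = -110610$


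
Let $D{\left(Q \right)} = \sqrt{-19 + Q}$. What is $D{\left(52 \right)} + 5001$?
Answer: $5001 + \sqrt{33} \approx 5006.7$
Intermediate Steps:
$D{\left(52 \right)} + 5001 = \sqrt{-19 + 52} + 5001 = \sqrt{33} + 5001 = 5001 + \sqrt{33}$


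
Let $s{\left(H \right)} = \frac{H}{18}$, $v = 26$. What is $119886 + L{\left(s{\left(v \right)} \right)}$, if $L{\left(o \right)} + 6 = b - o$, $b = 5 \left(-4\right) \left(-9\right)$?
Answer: $\frac{1080527}{9} \approx 1.2006 \cdot 10^{5}$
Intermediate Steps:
$s{\left(H \right)} = \frac{H}{18}$ ($s{\left(H \right)} = H \frac{1}{18} = \frac{H}{18}$)
$b = 180$ ($b = \left(-20\right) \left(-9\right) = 180$)
$L{\left(o \right)} = 174 - o$ ($L{\left(o \right)} = -6 - \left(-180 + o\right) = 174 - o$)
$119886 + L{\left(s{\left(v \right)} \right)} = 119886 + \left(174 - \frac{1}{18} \cdot 26\right) = 119886 + \left(174 - \frac{13}{9}\right) = 119886 + \frac{1553}{9} = \frac{1080527}{9}$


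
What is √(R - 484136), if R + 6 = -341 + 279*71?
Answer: I*√464674 ≈ 681.67*I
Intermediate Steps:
R = 19462 (R = -6 + (-341 + 279*71) = -6 + (-341 + 19809) = -6 + 19468 = 19462)
√(R - 484136) = √(19462 - 484136) = √(-464674) = I*√464674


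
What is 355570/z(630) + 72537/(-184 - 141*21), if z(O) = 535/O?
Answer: 140893962441/336515 ≈ 4.1869e+5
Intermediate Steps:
355570/z(630) + 72537/(-184 - 141*21) = 355570/((535/630)) + 72537/(-184 - 141*21) = 355570/((535*(1/630))) + 72537/(-184 - 2961) = 355570/(107/126) + 72537/(-3145) = 355570*(126/107) + 72537*(-1/3145) = 44801820/107 - 72537/3145 = 140893962441/336515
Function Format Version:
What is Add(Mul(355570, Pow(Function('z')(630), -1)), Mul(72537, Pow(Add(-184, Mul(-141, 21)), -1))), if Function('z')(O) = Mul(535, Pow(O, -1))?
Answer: Rational(140893962441, 336515) ≈ 4.1869e+5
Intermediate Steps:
Add(Mul(355570, Pow(Function('z')(630), -1)), Mul(72537, Pow(Add(-184, Mul(-141, 21)), -1))) = Add(Mul(355570, Pow(Mul(535, Pow(630, -1)), -1)), Mul(72537, Pow(Add(-184, Mul(-141, 21)), -1))) = Add(Mul(355570, Pow(Mul(535, Rational(1, 630)), -1)), Mul(72537, Pow(Add(-184, -2961), -1))) = Add(Mul(355570, Pow(Rational(107, 126), -1)), Mul(72537, Pow(-3145, -1))) = Add(Mul(355570, Rational(126, 107)), Mul(72537, Rational(-1, 3145))) = Add(Rational(44801820, 107), Rational(-72537, 3145)) = Rational(140893962441, 336515)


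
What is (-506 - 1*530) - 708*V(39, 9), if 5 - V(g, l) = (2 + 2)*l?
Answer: 20912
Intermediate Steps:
V(g, l) = 5 - 4*l (V(g, l) = 5 - (2 + 2)*l = 5 - 4*l)
(-506 - 1*530) - 708*V(39, 9) = (-506 - 1*530) - 708*(5 - 4*9) = (-506 - 530) - 708*(5 - 36) = -1036 - 708*(-31) = -1036 + 21948 = 20912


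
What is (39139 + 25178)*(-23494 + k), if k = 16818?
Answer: -429380292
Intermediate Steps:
(39139 + 25178)*(-23494 + k) = (39139 + 25178)*(-23494 + 16818) = 64317*(-6676) = -429380292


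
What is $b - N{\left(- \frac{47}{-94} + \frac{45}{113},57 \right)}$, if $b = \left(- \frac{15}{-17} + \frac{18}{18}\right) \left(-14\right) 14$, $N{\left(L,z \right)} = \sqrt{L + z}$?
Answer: $- \frac{6272}{17} - \frac{\sqrt{2957210}}{226} \approx -376.55$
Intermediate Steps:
$b = - \frac{6272}{17}$ ($b = \left(\left(-15\right) \left(- \frac{1}{17}\right) + 18 \cdot \frac{1}{18}\right) \left(-14\right) 14 = \left(\frac{15}{17} + 1\right) \left(-14\right) 14 = \frac{32}{17} \left(-14\right) 14 = \left(- \frac{448}{17}\right) 14 = - \frac{6272}{17} \approx -368.94$)
$b - N{\left(- \frac{47}{-94} + \frac{45}{113},57 \right)} = - \frac{6272}{17} - \sqrt{\left(- \frac{47}{-94} + \frac{45}{113}\right) + 57} = - \frac{6272}{17} - \sqrt{\left(\left(-47\right) \left(- \frac{1}{94}\right) + 45 \cdot \frac{1}{113}\right) + 57} = - \frac{6272}{17} - \sqrt{\left(\frac{1}{2} + \frac{45}{113}\right) + 57} = - \frac{6272}{17} - \sqrt{\frac{203}{226} + 57} = - \frac{6272}{17} - \sqrt{\frac{13085}{226}} = - \frac{6272}{17} - \frac{\sqrt{2957210}}{226}$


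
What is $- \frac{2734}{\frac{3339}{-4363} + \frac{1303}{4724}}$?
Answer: $\frac{56349960008}{10088447} \approx 5585.6$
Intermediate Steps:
$- \frac{2734}{\frac{3339}{-4363} + \frac{1303}{4724}} = - \frac{2734}{3339 \left(- \frac{1}{4363}\right) + 1303 \cdot \frac{1}{4724}} = - \frac{2734}{- \frac{3339}{4363} + \frac{1303}{4724}} = - \frac{2734}{- \frac{10088447}{20610812}} = \left(-2734\right) \left(- \frac{20610812}{10088447}\right) = \frac{56349960008}{10088447}$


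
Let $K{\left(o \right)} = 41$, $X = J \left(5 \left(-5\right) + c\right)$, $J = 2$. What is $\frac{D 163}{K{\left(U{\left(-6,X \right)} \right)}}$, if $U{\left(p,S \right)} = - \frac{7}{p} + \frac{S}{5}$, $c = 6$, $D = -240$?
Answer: $- \frac{39120}{41} \approx -954.15$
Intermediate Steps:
$X = -38$ ($X = 2 \left(5 \left(-5\right) + 6\right) = 2 \left(-25 + 6\right) = 2 \left(-19\right) = -38$)
$U{\left(p,S \right)} = - \frac{7}{p} + \frac{S}{5}$ ($U{\left(p,S \right)} = - \frac{7}{p} + S \frac{1}{5} = - \frac{7}{p} + \frac{S}{5}$)
$\frac{D 163}{K{\left(U{\left(-6,X \right)} \right)}} = \frac{\left(-240\right) 163}{41} = \left(-39120\right) \frac{1}{41} = - \frac{39120}{41}$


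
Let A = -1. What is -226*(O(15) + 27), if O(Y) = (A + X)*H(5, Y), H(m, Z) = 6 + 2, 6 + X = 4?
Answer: -678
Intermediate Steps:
X = -2 (X = -6 + 4 = -2)
H(m, Z) = 8
O(Y) = -24 (O(Y) = (-1 - 2)*8 = -3*8 = -24)
-226*(O(15) + 27) = -226*(-24 + 27) = -226*3 = -678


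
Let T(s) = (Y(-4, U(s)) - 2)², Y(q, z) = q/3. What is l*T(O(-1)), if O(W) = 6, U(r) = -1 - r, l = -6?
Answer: -200/3 ≈ -66.667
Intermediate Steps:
Y(q, z) = q/3 (Y(q, z) = q*(⅓) = q/3)
T(s) = 100/9 (T(s) = ((⅓)*(-4) - 2)² = (-4/3 - 2)² = (-10/3)² = 100/9)
l*T(O(-1)) = -6*100/9 = -200/3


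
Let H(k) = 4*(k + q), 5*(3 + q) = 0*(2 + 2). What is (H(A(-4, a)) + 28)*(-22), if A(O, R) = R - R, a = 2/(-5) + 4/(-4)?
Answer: -352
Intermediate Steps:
a = -7/5 (a = 2*(-⅕) + 4*(-¼) = -⅖ - 1 = -7/5 ≈ -1.4000)
A(O, R) = 0
q = -3 (q = -3 + (0*(2 + 2))/5 = -3 + (0*4)/5 = -3 + (⅕)*0 = -3 + 0 = -3)
H(k) = -12 + 4*k (H(k) = 4*(k - 3) = 4*(-3 + k) = -12 + 4*k)
(H(A(-4, a)) + 28)*(-22) = ((-12 + 4*0) + 28)*(-22) = ((-12 + 0) + 28)*(-22) = (-12 + 28)*(-22) = 16*(-22) = -352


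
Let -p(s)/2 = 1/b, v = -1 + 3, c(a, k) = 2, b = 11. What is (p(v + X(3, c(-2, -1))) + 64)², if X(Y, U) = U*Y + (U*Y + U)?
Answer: 492804/121 ≈ 4072.8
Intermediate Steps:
v = 2
X(Y, U) = U + 2*U*Y (X(Y, U) = U*Y + (U + U*Y) = U + 2*U*Y)
p(s) = -2/11
(p(v + X(3, c(-2, -1))) + 64)² = (-2/11 + 64)² = (702/11)² = 492804/121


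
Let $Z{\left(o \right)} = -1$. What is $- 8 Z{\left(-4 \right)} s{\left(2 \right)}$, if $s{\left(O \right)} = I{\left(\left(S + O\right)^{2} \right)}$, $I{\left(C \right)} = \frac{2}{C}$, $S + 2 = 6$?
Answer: $\frac{4}{9} \approx 0.44444$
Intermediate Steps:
$S = 4$ ($S = -2 + 6 = 4$)
$s{\left(O \right)} = \frac{2}{\left(4 + O\right)^{2}}$
$- 8 Z{\left(-4 \right)} s{\left(2 \right)} = \left(-8\right) \left(-1\right) \frac{2}{\left(4 + 2\right)^{2}} = 8 \cdot \frac{2}{36} = 8 \cdot 2 \cdot \frac{1}{36} = 8 \cdot \frac{1}{18} = \frac{4}{9}$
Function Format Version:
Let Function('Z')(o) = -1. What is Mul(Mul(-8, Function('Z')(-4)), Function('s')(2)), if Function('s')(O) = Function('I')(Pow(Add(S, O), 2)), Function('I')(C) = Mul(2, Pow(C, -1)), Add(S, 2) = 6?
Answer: Rational(4, 9) ≈ 0.44444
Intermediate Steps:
S = 4 (S = Add(-2, 6) = 4)
Function('s')(O) = Mul(2, Pow(Add(4, O), -2)) (Function('s')(O) = Mul(2, Pow(Pow(Add(4, O), 2), -1)) = Mul(2, Pow(Add(4, O), -2)))
Mul(Mul(-8, Function('Z')(-4)), Function('s')(2)) = Mul(Mul(-8, -1), Mul(2, Pow(Add(4, 2), -2))) = Mul(8, Mul(2, Pow(6, -2))) = Mul(8, Mul(2, Rational(1, 36))) = Mul(8, Rational(1, 18)) = Rational(4, 9)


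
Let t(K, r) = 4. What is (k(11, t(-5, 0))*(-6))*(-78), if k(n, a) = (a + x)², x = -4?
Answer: 0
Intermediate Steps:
k(n, a) = (-4 + a)² (k(n, a) = (a - 4)² = (-4 + a)²)
(k(11, t(-5, 0))*(-6))*(-78) = ((-4 + 4)²*(-6))*(-78) = (0²*(-6))*(-78) = (0*(-6))*(-78) = 0*(-78) = 0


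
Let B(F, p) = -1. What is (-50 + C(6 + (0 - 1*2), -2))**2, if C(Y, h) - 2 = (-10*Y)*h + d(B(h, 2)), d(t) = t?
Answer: 961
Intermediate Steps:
C(Y, h) = 1 - 10*Y*h (C(Y, h) = 2 + ((-10*Y)*h - 1) = 2 + (-10*Y*h - 1) = 2 + (-1 - 10*Y*h) = 1 - 10*Y*h)
(-50 + C(6 + (0 - 1*2), -2))**2 = (-50 + (1 - 10*(6 + (0 - 1*2))*(-2)))**2 = (-50 + (1 - 10*(6 + (0 - 2))*(-2)))**2 = (-50 + (1 - 10*(6 - 2)*(-2)))**2 = (-50 + (1 - 10*4*(-2)))**2 = (-50 + (1 + 80))**2 = (-50 + 81)**2 = 31**2 = 961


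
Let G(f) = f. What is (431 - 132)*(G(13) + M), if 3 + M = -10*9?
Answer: -23920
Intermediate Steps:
M = -93 (M = -3 - 10*9 = -3 - 90 = -93)
(431 - 132)*(G(13) + M) = (431 - 132)*(13 - 93) = 299*(-80) = -23920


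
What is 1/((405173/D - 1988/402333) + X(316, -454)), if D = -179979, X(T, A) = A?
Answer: -24137163669/11012729728013 ≈ -0.0021918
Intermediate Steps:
1/((405173/D - 1988/402333) + X(316, -454)) = 1/((405173/(-179979) - 1988/402333) - 454) = 1/((405173*(-1/179979) - 1988*1/402333) - 454) = 1/((-405173/179979 - 1988/402333) - 454) = 1/(-54457422287/24137163669 - 454) = 1/(-11012729728013/24137163669) = -24137163669/11012729728013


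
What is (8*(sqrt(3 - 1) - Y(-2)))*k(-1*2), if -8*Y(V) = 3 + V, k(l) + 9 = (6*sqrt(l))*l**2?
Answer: -9 + 384*I + 24*sqrt(2)*(-3 + I) ≈ -110.82 + 417.94*I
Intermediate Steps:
k(l) = -9 + 6*l**(5/2) (k(l) = -9 + (6*sqrt(l))*l**2 = -9 + 6*l**(5/2))
Y(V) = -3/8 - V/8 (Y(V) = -(3 + V)/8 = -3/8 - V/8)
(8*(sqrt(3 - 1) - Y(-2)))*k(-1*2) = (8*(sqrt(3 - 1) - (-3/8 - 1/8*(-2))))*(-9 + 6*(-1*2)**(5/2)) = (8*(sqrt(2) - (-3/8 + 1/4)))*(-9 + 6*(-2)**(5/2)) = (8*(sqrt(2) - 1*(-1/8)))*(-9 + 6*(4*I*sqrt(2))) = (8*(sqrt(2) + 1/8))*(-9 + 24*I*sqrt(2)) = (8*(1/8 + sqrt(2)))*(-9 + 24*I*sqrt(2)) = (1 + 8*sqrt(2))*(-9 + 24*I*sqrt(2))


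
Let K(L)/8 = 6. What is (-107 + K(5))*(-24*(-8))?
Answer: -11328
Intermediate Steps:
K(L) = 48 (K(L) = 8*6 = 48)
(-107 + K(5))*(-24*(-8)) = (-107 + 48)*(-24*(-8)) = -59*192 = -11328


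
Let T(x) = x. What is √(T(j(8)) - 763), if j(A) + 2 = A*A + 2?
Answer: I*√699 ≈ 26.439*I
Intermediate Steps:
j(A) = A² (j(A) = -2 + (A*A + 2) = -2 + (A² + 2) = -2 + (2 + A²) = A²)
√(T(j(8)) - 763) = √(8² - 763) = √(64 - 763) = √(-699) = I*√699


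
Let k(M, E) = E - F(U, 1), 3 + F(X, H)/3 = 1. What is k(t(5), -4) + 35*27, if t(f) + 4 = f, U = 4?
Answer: 947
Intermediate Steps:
F(X, H) = -6 (F(X, H) = -9 + 3*1 = -9 + 3 = -6)
t(f) = -4 + f
k(M, E) = 6 + E (k(M, E) = E - 1*(-6) = E + 6 = 6 + E)
k(t(5), -4) + 35*27 = (6 - 4) + 35*27 = 2 + 945 = 947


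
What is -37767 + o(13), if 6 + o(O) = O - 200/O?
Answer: -491080/13 ≈ -37775.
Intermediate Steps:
o(O) = -6 + O - 200/O (o(O) = -6 + (O - 200/O) = -6 + O - 200/O)
-37767 + o(13) = -37767 + (-6 + 13 - 200/13) = -37767 - 109/13 = -491080/13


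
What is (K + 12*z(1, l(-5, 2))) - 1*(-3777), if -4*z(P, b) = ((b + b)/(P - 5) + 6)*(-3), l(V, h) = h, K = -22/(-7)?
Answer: 26776/7 ≈ 3825.1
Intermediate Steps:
K = 22/7 (K = -22*(-⅐) = 22/7 ≈ 3.1429)
z(P, b) = 9/2 + 3*b/(2*(-5 + P)) (z(P, b) = -((b + b)/(P - 5) + 6)*(-3)/4 = -((2*b)/(-5 + P) + 6)*(-3)/4 = -(2*b/(-5 + P) + 6)*(-3)/4 = -(6 + 2*b/(-5 + P))*(-3)/4 = -(-18 - 6*b/(-5 + P))/4 = 9/2 + 3*b/(2*(-5 + P)))
(K + 12*z(1, l(-5, 2))) - 1*(-3777) = (22/7 + 12*(3*(-15 + 2 + 3*1)/(2*(-5 + 1)))) - 1*(-3777) = (22/7 + 12*((3/2)*(-15 + 2 + 3)/(-4))) + 3777 = (22/7 + 12*((3/2)*(-¼)*(-10))) + 3777 = (22/7 + 12*(15/4)) + 3777 = (22/7 + 45) + 3777 = 337/7 + 3777 = 26776/7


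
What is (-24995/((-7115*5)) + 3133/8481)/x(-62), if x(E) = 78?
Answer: 32343907/2353350285 ≈ 0.013744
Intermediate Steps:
(-24995/((-7115*5)) + 3133/8481)/x(-62) = (-24995/((-7115*5)) + 3133/8481)/78 = (-24995/(-35575) + 3133*(1/8481))*(1/78) = (-24995*(-1/35575) + 3133/8481)*(1/78) = (4999/7115 + 3133/8481)*(1/78) = (64687814/60342315)*(1/78) = 32343907/2353350285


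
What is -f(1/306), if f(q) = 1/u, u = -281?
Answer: 1/281 ≈ 0.0035587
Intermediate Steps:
f(q) = -1/281 (f(q) = 1/(-281) = -1/281)
-f(1/306) = -1*(-1/281) = 1/281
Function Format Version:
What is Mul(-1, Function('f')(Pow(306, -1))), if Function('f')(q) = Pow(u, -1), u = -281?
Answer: Rational(1, 281) ≈ 0.0035587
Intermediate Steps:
Function('f')(q) = Rational(-1, 281) (Function('f')(q) = Pow(-281, -1) = Rational(-1, 281))
Mul(-1, Function('f')(Pow(306, -1))) = Mul(-1, Rational(-1, 281)) = Rational(1, 281)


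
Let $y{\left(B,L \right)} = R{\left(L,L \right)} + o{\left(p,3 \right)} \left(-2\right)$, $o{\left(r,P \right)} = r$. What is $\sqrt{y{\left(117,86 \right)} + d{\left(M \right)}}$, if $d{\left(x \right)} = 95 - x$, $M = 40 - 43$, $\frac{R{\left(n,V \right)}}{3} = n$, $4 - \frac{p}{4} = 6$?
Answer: $2 \sqrt{93} \approx 19.287$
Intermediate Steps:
$p = -8$ ($p = 16 - 24 = -8$)
$R{\left(n,V \right)} = 3 n$
$M = -3$
$y{\left(B,L \right)} = 16 + 3 L$ ($y{\left(B,L \right)} = 3 L - -16 = 3 L + 16 = 16 + 3 L$)
$\sqrt{y{\left(117,86 \right)} + d{\left(M \right)}} = \sqrt{\left(16 + 3 \cdot 86\right) + \left(95 - -3\right)} = \sqrt{\left(16 + 258\right) + \left(95 + 3\right)} = \sqrt{274 + 98} = \sqrt{372} = 2 \sqrt{93}$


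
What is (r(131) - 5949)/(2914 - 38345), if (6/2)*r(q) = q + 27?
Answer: 17689/106293 ≈ 0.16642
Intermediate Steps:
r(q) = 9 + q/3 (r(q) = (q + 27)/3 = (27 + q)/3 = 9 + q/3)
(r(131) - 5949)/(2914 - 38345) = ((9 + (⅓)*131) - 5949)/(2914 - 38345) = ((9 + 131/3) - 5949)/(-35431) = (158/3 - 5949)*(-1/35431) = -17689/3*(-1/35431) = 17689/106293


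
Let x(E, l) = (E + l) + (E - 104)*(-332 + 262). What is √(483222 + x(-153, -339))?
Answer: 4*√31295 ≈ 707.62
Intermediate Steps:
x(E, l) = 7280 + l - 69*E (x(E, l) = (E + l) + (-104 + E)*(-70) = (E + l) + (7280 - 70*E) = 7280 + l - 69*E)
√(483222 + x(-153, -339)) = √(483222 + (7280 - 339 - 69*(-153))) = √(483222 + (7280 - 339 + 10557)) = √(483222 + 17498) = √500720 = 4*√31295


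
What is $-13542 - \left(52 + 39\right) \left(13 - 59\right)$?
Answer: $-9356$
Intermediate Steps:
$-13542 - \left(52 + 39\right) \left(13 - 59\right) = -13542 - 91 \left(-46\right) = -13542 - -4186 = -13542 + 4186 = -9356$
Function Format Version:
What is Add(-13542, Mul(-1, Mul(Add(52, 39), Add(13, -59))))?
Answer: -9356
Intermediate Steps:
Add(-13542, Mul(-1, Mul(Add(52, 39), Add(13, -59)))) = Add(-13542, Mul(-1, Mul(91, -46))) = Add(-13542, Mul(-1, -4186)) = Add(-13542, 4186) = -9356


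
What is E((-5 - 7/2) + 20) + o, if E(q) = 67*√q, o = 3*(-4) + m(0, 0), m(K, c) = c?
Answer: -12 + 67*√46/2 ≈ 215.21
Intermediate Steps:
o = -12 (o = 3*(-4) + 0 = -12 + 0 = -12)
E((-5 - 7/2) + 20) + o = 67*√((-5 - 7/2) + 20) - 12 = 67*√(-17/2 + 20) - 12 = 67*√(23/2) - 12 = 67*(√46/2) - 12 = 67*√46/2 - 12 = -12 + 67*√46/2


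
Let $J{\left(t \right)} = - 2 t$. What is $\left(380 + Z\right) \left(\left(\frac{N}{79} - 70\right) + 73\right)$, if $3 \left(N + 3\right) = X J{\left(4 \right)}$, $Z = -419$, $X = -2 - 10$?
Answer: $- \frac{10374}{79} \approx -131.32$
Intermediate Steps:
$X = -12$ ($X = -2 - 10 = -12$)
$N = 29$ ($N = -3 + \frac{\left(-12\right) \left(\left(-2\right) 4\right)}{3} = -3 + \frac{\left(-12\right) \left(-8\right)}{3} = -3 + \frac{1}{3} \cdot 96 = -3 + 32 = 29$)
$\left(380 + Z\right) \left(\left(\frac{N}{79} - 70\right) + 73\right) = \left(380 - 419\right) \left(\left(\frac{29}{79} - 70\right) + 73\right) = - 39 \left(\left(29 \cdot \frac{1}{79} - 70\right) + 73\right) = - 39 \left(\left(\frac{29}{79} - 70\right) + 73\right) = - 39 \left(- \frac{5501}{79} + 73\right) = \left(-39\right) \frac{266}{79} = - \frac{10374}{79}$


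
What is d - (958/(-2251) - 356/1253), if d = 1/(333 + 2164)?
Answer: 5001140313/7042795991 ≈ 0.71011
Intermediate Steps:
d = 1/2497 ≈ 0.00040048
d - (958/(-2251) - 356/1253) = 1/2497 - (958/(-2251) - 356/1253) = 1/2497 - (958*(-1/2251) - 356/1253) = 1/2497 - (-958/2251 - 1*356/1253) = 1/2497 - (-958/2251 - 356/1253) = 1/2497 - 1*(-2001730/2820503) = 1/2497 + 2001730/2820503 = 5001140313/7042795991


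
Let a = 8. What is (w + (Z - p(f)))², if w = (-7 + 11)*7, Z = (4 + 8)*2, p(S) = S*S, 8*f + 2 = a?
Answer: 677329/256 ≈ 2645.8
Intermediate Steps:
f = ¾ (f = -¼ + (⅛)*8 = -¼ + 1 = ¾ ≈ 0.75000)
p(S) = S²
Z = 24 (Z = 12*2 = 24)
w = 28 (w = 4*7 = 28)
(w + (Z - p(f)))² = (28 + (24 - (¾)²))² = (28 + (24 - 1*9/16))² = (28 + (24 - 9/16))² = (28 + 375/16)² = (823/16)² = 677329/256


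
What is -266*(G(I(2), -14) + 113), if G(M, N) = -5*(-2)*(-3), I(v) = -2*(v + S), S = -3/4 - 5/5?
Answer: -22078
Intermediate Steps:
S = -7/4 (S = -3*¼ - 5*⅕ = -¾ - 1 = -7/4 ≈ -1.7500)
I(v) = 7/2 - 2*v (I(v) = -2*(v - 7/4) = -2*(-7/4 + v) = 7/2 - 2*v)
G(M, N) = -30 (G(M, N) = 10*(-3) = -30)
-266*(G(I(2), -14) + 113) = -266*(-30 + 113) = -266*83 = -22078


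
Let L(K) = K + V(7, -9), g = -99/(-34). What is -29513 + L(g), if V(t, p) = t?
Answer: -1003105/34 ≈ -29503.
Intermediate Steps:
g = 99/34 (g = -99*(-1/34) = 99/34 ≈ 2.9118)
L(K) = 7 + K (L(K) = K + 7 = 7 + K)
-29513 + L(g) = -29513 + (7 + 99/34) = -29513 + 337/34 = -1003105/34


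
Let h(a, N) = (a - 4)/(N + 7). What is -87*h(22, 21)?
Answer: -783/14 ≈ -55.929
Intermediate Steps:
h(a, N) = (-4 + a)/(7 + N)
-87*h(22, 21) = -87*(-4 + 22)/(7 + 21) = -87*18/28 = -87*9/14 = -783/14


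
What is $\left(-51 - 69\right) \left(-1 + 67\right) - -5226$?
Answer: $-2694$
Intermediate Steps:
$\left(-51 - 69\right) \left(-1 + 67\right) - -5226 = \left(-120\right) 66 + 5226 = -7920 + 5226 = -2694$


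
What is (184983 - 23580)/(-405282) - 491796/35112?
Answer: -74920778/5201119 ≈ -14.405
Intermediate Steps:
(184983 - 23580)/(-405282) - 491796/35112 = 161403*(-1/405282) - 491796*1/35112 = -53801/135094 - 2157/154 = -74920778/5201119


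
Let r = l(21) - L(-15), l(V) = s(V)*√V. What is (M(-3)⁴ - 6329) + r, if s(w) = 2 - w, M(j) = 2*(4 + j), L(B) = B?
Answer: -6298 - 19*√21 ≈ -6385.1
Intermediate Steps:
M(j) = 8 + 2*j
l(V) = √V*(2 - V) (l(V) = (2 - V)*√V = √V*(2 - V))
r = 15 - 19*√21 (r = √21*(2 - 1*21) - 1*(-15) = √21*(2 - 21) + 15 = √21*(-19) + 15 = -19*√21 + 15 = 15 - 19*√21 ≈ -72.069)
(M(-3)⁴ - 6329) + r = ((8 + 2*(-3))⁴ - 6329) + (15 - 19*√21) = ((8 - 6)⁴ - 6329) + (15 - 19*√21) = (2⁴ - 6329) + (15 - 19*√21) = (16 - 6329) + (15 - 19*√21) = -6313 + (15 - 19*√21) = -6298 - 19*√21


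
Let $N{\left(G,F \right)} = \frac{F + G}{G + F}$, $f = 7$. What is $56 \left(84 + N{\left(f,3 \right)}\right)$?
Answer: $4760$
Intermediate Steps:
$N{\left(G,F \right)} = 1$ ($N{\left(G,F \right)} = \frac{F + G}{F + G} = 1$)
$56 \left(84 + N{\left(f,3 \right)}\right) = 56 \left(84 + 1\right) = 56 \cdot 85 = 4760$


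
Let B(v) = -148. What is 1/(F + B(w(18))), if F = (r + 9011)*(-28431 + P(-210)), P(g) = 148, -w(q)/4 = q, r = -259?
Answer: -1/247532964 ≈ -4.0399e-9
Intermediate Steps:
w(q) = -4*q
F = -247532816 (F = (-259 + 9011)*(-28431 + 148) = 8752*(-28283) = -247532816)
1/(F + B(w(18))) = 1/(-247532816 - 148) = 1/(-247532964) = -1/247532964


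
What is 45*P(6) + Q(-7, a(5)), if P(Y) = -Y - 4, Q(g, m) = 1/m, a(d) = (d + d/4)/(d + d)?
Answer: -2242/5 ≈ -448.40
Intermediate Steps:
a(d) = 5/8 (a(d) = (d + d*(1/4))/((2*d)) = (d + d/4)*(1/(2*d)) = (5*d/4)*(1/(2*d)) = 5/8)
P(Y) = -4 - Y
45*P(6) + Q(-7, a(5)) = 45*(-4 - 1*6) + 1/(5/8) = 45*(-4 - 6) + 8/5 = 45*(-10) + 8/5 = -450 + 8/5 = -2242/5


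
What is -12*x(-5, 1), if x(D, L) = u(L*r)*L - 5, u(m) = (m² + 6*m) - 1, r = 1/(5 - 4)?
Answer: -12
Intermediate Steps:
r = 1 (r = 1/1 = 1)
u(m) = -1 + m² + 6*m
x(D, L) = -5 + L*(-1 + L² + 6*L) (x(D, L) = (-1 + (L*1)² + 6*(L*1))*L - 5 = (-1 + L² + 6*L)*L - 5 = L*(-1 + L² + 6*L) - 5 = -5 + L*(-1 + L² + 6*L))
-12*x(-5, 1) = -12*(-5 + 1*(-1 + 1² + 6*1)) = -12*(-5 + 1*(-1 + 1 + 6)) = -12*(-5 + 1*6) = -12*(-5 + 6) = -12*1 = -12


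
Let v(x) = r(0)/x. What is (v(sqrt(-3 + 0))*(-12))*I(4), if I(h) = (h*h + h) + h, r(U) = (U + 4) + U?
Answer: 384*I*sqrt(3) ≈ 665.11*I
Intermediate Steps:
r(U) = 4 + 2*U (r(U) = (4 + U) + U = 4 + 2*U)
I(h) = h**2 + 2*h (I(h) = (h**2 + h) + h = (h + h**2) + h = h**2 + 2*h)
v(x) = 4/x (v(x) = (4 + 2*0)/x = (4 + 0)/x = 4/x)
(v(sqrt(-3 + 0))*(-12))*I(4) = ((4/(sqrt(-3 + 0)))*(-12))*(4*(2 + 4)) = ((4/(sqrt(-3)))*(-12))*(4*6) = ((4/((I*sqrt(3))))*(-12))*24 = ((4*(-I*sqrt(3)/3))*(-12))*24 = (-4*I*sqrt(3)/3*(-12))*24 = (16*I*sqrt(3))*24 = 384*I*sqrt(3)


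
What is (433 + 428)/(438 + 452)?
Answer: 861/890 ≈ 0.96742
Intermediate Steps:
(433 + 428)/(438 + 452) = 861/890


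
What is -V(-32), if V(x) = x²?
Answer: -1024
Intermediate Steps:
-V(-32) = -1*(-32)² = -1*1024 = -1024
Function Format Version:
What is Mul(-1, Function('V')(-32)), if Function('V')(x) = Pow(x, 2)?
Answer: -1024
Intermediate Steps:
Mul(-1, Function('V')(-32)) = Mul(-1, Pow(-32, 2)) = Mul(-1, 1024) = -1024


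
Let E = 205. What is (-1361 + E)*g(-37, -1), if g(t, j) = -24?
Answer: 27744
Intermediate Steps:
(-1361 + E)*g(-37, -1) = (-1361 + 205)*(-24) = -1156*(-24) = 27744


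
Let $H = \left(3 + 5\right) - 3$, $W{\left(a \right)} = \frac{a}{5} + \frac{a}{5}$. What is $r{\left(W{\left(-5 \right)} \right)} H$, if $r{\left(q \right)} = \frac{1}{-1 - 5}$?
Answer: $- \frac{5}{6} \approx -0.83333$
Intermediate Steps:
$W{\left(a \right)} = \frac{2 a}{5}$ ($W{\left(a \right)} = a \frac{1}{5} + a \frac{1}{5} = \frac{a}{5} + \frac{a}{5} = \frac{2 a}{5}$)
$H = 5$ ($H = 8 - 3 = 5$)
$r{\left(q \right)} = - \frac{1}{6}$ ($r{\left(q \right)} = \frac{1}{-6} = - \frac{1}{6}$)
$r{\left(W{\left(-5 \right)} \right)} H = \left(- \frac{1}{6}\right) 5 = - \frac{5}{6}$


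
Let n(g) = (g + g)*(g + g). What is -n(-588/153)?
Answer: -153664/2601 ≈ -59.079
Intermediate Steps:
n(g) = 4*g² (n(g) = (2*g)*(2*g) = 4*g²)
-n(-588/153) = -4*(-588/153)² = -4*(-588*1/153)² = -4*(-196/51)² = -4*38416/2601 = -1*153664/2601 = -153664/2601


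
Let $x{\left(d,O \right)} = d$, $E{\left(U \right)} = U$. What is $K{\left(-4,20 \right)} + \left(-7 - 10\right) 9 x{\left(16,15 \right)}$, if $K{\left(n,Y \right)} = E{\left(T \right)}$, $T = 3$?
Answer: $-2445$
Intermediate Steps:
$K{\left(n,Y \right)} = 3$
$K{\left(-4,20 \right)} + \left(-7 - 10\right) 9 x{\left(16,15 \right)} = 3 + \left(-7 - 10\right) 9 \cdot 16 = 3 + \left(-17\right) 9 \cdot 16 = 3 - 2448 = -2445$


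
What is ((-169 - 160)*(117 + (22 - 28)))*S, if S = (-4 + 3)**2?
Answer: -36519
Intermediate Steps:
S = 1 (S = (-1)**2 = 1)
((-169 - 160)*(117 + (22 - 28)))*S = ((-169 - 160)*(117 + (22 - 28)))*1 = -329*(117 - 6)*1 = -329*111*1 = -36519*1 = -36519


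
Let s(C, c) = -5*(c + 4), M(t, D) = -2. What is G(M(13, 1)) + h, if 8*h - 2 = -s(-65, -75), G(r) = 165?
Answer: 967/8 ≈ 120.88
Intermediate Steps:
s(C, c) = -20 - 5*c (s(C, c) = -5*(4 + c) = -20 - 5*c)
h = -353/8 (h = 1/4 + (-(-20 - 5*(-75)))/8 = 1/4 + (-(-20 + 375))/8 = 1/4 + (-1*355)/8 = 1/4 + (1/8)*(-355) = 1/4 - 355/8 = -353/8 ≈ -44.125)
G(M(13, 1)) + h = 165 - 353/8 = 967/8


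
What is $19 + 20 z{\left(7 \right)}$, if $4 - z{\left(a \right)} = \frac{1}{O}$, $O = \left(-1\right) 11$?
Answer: $\frac{1109}{11} \approx 100.82$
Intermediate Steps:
$O = -11$
$z{\left(a \right)} = \frac{45}{11}$ ($z{\left(a \right)} = 4 - \frac{1}{-11} = 4 - - \frac{1}{11} = 4 + \frac{1}{11} = \frac{45}{11}$)
$19 + 20 z{\left(7 \right)} = 19 + 20 \cdot \frac{45}{11} = 19 + \frac{900}{11} = \frac{1109}{11}$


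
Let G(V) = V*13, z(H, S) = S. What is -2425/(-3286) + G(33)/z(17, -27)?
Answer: -448073/29574 ≈ -15.151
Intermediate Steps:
G(V) = 13*V
-2425/(-3286) + G(33)/z(17, -27) = -2425/(-3286) + (13*33)/(-27) = -2425*(-1/3286) + 429*(-1/27) = 2425/3286 - 143/9 = -448073/29574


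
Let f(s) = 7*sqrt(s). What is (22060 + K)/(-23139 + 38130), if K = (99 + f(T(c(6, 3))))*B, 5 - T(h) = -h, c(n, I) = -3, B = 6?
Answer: 22654/14991 + 14*sqrt(2)/4997 ≈ 1.5151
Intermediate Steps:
T(h) = 5 + h (T(h) = 5 - (-1)*h = 5 + h)
K = 594 + 42*sqrt(2) (K = (99 + 7*sqrt(5 - 3))*6 = (99 + 7*sqrt(2))*6 = 594 + 42*sqrt(2) ≈ 653.40)
(22060 + K)/(-23139 + 38130) = (22060 + (594 + 42*sqrt(2)))/(-23139 + 38130) = (22654 + 42*sqrt(2))/14991 = (22654 + 42*sqrt(2))*(1/14991) = 22654/14991 + 14*sqrt(2)/4997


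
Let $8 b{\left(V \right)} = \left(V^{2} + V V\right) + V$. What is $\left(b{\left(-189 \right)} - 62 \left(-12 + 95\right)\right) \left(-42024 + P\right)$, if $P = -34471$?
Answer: $- \frac{2301352075}{8} \approx -2.8767 \cdot 10^{8}$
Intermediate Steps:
$b{\left(V \right)} = \frac{V^{2}}{4} + \frac{V}{8}$ ($b{\left(V \right)} = \frac{\left(V^{2} + V V\right) + V}{8} = \frac{\left(V^{2} + V^{2}\right) + V}{8} = \frac{2 V^{2} + V}{8} = \frac{V + 2 V^{2}}{8} = \frac{V^{2}}{4} + \frac{V}{8}$)
$\left(b{\left(-189 \right)} - 62 \left(-12 + 95\right)\right) \left(-42024 + P\right) = \left(\frac{1}{8} \left(-189\right) \left(1 + 2 \left(-189\right)\right) - 62 \left(-12 + 95\right)\right) \left(-42024 - 34471\right) = \left(\frac{1}{8} \left(-189\right) \left(1 - 378\right) - 5146\right) \left(-76495\right) = \left(\frac{1}{8} \left(-189\right) \left(-377\right) - 5146\right) \left(-76495\right) = \left(\frac{71253}{8} - 5146\right) \left(-76495\right) = \frac{30085}{8} \left(-76495\right) = - \frac{2301352075}{8}$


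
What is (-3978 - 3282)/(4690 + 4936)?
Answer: -3630/4813 ≈ -0.75421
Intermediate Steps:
(-3978 - 3282)/(4690 + 4936) = -7260/9626 = -7260*1/9626 = -3630/4813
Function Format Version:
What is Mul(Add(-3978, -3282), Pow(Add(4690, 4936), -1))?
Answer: Rational(-3630, 4813) ≈ -0.75421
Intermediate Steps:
Mul(Add(-3978, -3282), Pow(Add(4690, 4936), -1)) = Mul(-7260, Pow(9626, -1)) = Mul(-7260, Rational(1, 9626)) = Rational(-3630, 4813)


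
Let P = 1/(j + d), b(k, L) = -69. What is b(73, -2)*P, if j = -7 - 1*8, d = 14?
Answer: 69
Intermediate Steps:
j = -15 (j = -7 - 8 = -15)
P = -1 (P = 1/(-15 + 14) = 1/(-1) = -1)
b(73, -2)*P = -69*(-1) = 69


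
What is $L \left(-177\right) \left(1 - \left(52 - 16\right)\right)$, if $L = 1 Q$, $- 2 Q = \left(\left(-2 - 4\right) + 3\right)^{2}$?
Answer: $- \frac{55755}{2} \approx -27878.0$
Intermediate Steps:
$Q = - \frac{9}{2}$ ($Q = - \frac{\left(\left(-2 - 4\right) + 3\right)^{2}}{2} = - \frac{\left(-6 + 3\right)^{2}}{2} = - \frac{\left(-3\right)^{2}}{2} = \left(- \frac{1}{2}\right) 9 = - \frac{9}{2} \approx -4.5$)
$L = - \frac{9}{2}$ ($L = 1 \left(- \frac{9}{2}\right) = - \frac{9}{2} \approx -4.5$)
$L \left(-177\right) \left(1 - \left(52 - 16\right)\right) = \left(- \frac{9}{2}\right) \left(-177\right) \left(1 - \left(52 - 16\right)\right) = \frac{1593 \left(1 - 36\right)}{2} = \frac{1593}{2} \left(-35\right) = - \frac{55755}{2}$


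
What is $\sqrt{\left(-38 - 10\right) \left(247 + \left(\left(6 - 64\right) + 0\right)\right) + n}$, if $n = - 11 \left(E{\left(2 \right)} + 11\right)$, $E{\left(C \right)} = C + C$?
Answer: $i \sqrt{9237} \approx 96.109 i$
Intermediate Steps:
$E{\left(C \right)} = 2 C$
$n = -165$ ($n = - 11 \left(2 \cdot 2 + 11\right) = - 11 \left(4 + 11\right) = \left(-11\right) 15 = -165$)
$\sqrt{\left(-38 - 10\right) \left(247 + \left(\left(6 - 64\right) + 0\right)\right) + n} = \sqrt{\left(-38 - 10\right) \left(247 + \left(\left(6 - 64\right) + 0\right)\right) - 165} = \sqrt{- 48 \left(247 + \left(-58 + 0\right)\right) - 165} = \sqrt{- 48 \left(247 - 58\right) - 165} = \sqrt{\left(-48\right) 189 - 165} = \sqrt{-9072 - 165} = \sqrt{-9237} = i \sqrt{9237}$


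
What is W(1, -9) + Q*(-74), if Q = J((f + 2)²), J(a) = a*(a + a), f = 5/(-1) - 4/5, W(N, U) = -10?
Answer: -19293758/625 ≈ -30870.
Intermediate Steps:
f = -29/5 (f = 5*(-1) - 4*⅕ = -5 - ⅘ = -29/5 ≈ -5.8000)
J(a) = 2*a² (J(a) = a*(2*a) = 2*a²)
Q = 260642/625 (Q = 2*((-29/5 + 2)²)² = 2*((-19/5)²)² = 2*(361/25)² = 2*(130321/625) = 260642/625 ≈ 417.03)
W(1, -9) + Q*(-74) = -10 + (260642/625)*(-74) = -10 - 19287508/625 = -19293758/625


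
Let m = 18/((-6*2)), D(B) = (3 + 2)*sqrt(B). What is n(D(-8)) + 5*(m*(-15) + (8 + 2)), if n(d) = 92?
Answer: 509/2 ≈ 254.50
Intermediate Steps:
D(B) = 5*sqrt(B)
m = -3/2 (m = 18/(-12) = 18*(-1/12) = -3/2 ≈ -1.5000)
n(D(-8)) + 5*(m*(-15) + (8 + 2)) = 92 + 5*(-3/2*(-15) + (8 + 2)) = 92 + 5*(45/2 + 10) = 92 + 5*(65/2) = 92 + 325/2 = 509/2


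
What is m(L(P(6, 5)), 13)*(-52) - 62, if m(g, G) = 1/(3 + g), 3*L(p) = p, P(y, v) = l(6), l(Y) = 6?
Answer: -362/5 ≈ -72.400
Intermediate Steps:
P(y, v) = 6
L(p) = p/3
m(L(P(6, 5)), 13)*(-52) - 62 = -52/(3 + (⅓)*6) - 62 = -52/(3 + 2) - 62 = -52/5 - 62 = -362/5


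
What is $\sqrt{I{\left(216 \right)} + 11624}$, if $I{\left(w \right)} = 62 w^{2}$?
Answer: $2 \sqrt{726074} \approx 1704.2$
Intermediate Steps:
$\sqrt{I{\left(216 \right)} + 11624} = \sqrt{62 \cdot 216^{2} + 11624} = \sqrt{62 \cdot 46656 + 11624} = \sqrt{2892672 + 11624} = \sqrt{2904296} = 2 \sqrt{726074}$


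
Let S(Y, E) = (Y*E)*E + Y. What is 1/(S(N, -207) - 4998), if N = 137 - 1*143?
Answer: -1/262098 ≈ -3.8154e-6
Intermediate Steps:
N = -6 (N = 137 - 143 = -6)
S(Y, E) = Y + Y*E**2 (S(Y, E) = (E*Y)*E + Y = Y*E**2 + Y = Y + Y*E**2)
1/(S(N, -207) - 4998) = 1/(-6*(1 + (-207)**2) - 4998) = 1/(-6*(1 + 42849) - 4998) = 1/(-6*42850 - 4998) = 1/(-257100 - 4998) = 1/(-262098) = -1/262098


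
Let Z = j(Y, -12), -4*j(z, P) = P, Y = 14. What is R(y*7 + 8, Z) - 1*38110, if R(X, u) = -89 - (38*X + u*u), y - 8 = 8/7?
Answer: -40944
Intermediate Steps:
y = 64/7 (y = 8 + 8/7 = 64/7 ≈ 9.1429)
j(z, P) = -P/4
Z = 3 (Z = -1/4*(-12) = 3)
R(X, u) = -89 - u**2 - 38*X (R(X, u) = -89 - (38*X + u**2) = -89 - (u**2 + 38*X) = -89 + (-u**2 - 38*X) = -89 - u**2 - 38*X)
R(y*7 + 8, Z) - 1*38110 = (-89 - 1*3**2 - 38*((64/7)*7 + 8)) - 1*38110 = (-89 - 1*9 - 38*(64 + 8)) - 38110 = (-89 - 9 - 38*72) - 38110 = (-89 - 9 - 2736) - 38110 = -2834 - 38110 = -40944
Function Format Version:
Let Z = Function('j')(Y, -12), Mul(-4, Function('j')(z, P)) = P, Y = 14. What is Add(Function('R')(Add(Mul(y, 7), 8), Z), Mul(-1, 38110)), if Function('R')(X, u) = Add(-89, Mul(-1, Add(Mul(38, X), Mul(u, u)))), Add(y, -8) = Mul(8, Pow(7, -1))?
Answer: -40944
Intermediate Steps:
y = Rational(64, 7) (y = Add(8, Mul(8, Pow(7, -1))) = Add(8, Mul(8, Rational(1, 7))) = Add(8, Rational(8, 7)) = Rational(64, 7) ≈ 9.1429)
Function('j')(z, P) = Mul(Rational(-1, 4), P)
Z = 3 (Z = Mul(Rational(-1, 4), -12) = 3)
Function('R')(X, u) = Add(-89, Mul(-1, Pow(u, 2)), Mul(-38, X)) (Function('R')(X, u) = Add(-89, Mul(-1, Add(Mul(38, X), Pow(u, 2)))) = Add(-89, Mul(-1, Add(Pow(u, 2), Mul(38, X)))) = Add(-89, Add(Mul(-1, Pow(u, 2)), Mul(-38, X))) = Add(-89, Mul(-1, Pow(u, 2)), Mul(-38, X)))
Add(Function('R')(Add(Mul(y, 7), 8), Z), Mul(-1, 38110)) = Add(Add(-89, Mul(-1, Pow(3, 2)), Mul(-38, Add(Mul(Rational(64, 7), 7), 8))), Mul(-1, 38110)) = Add(Add(-89, Mul(-1, 9), Mul(-38, Add(64, 8))), -38110) = Add(Add(-89, -9, Mul(-38, 72)), -38110) = Add(Add(-89, -9, -2736), -38110) = Add(-2834, -38110) = -40944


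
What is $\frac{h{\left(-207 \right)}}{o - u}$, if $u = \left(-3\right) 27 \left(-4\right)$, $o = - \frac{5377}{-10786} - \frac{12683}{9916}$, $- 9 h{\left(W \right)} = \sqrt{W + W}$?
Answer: $\frac{53476988 i \sqrt{46}}{52104853095} \approx 0.0069609 i$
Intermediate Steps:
$h{\left(W \right)} = - \frac{\sqrt{2} \sqrt{W}}{9}$ ($h{\left(W \right)} = - \frac{\sqrt{W + W}}{9} = - \frac{\sqrt{2 W}}{9} = - \frac{\sqrt{2} \sqrt{W}}{9}$)
$o = - \frac{41740253}{53476988}$ ($o = \left(-5377\right) \left(- \frac{1}{10786}\right) - \frac{12683}{9916} = \frac{5377}{10786} - \frac{12683}{9916} = - \frac{41740253}{53476988} \approx -0.78053$)
$u = 324$ ($u = \left(-81\right) \left(-4\right) = 324$)
$\frac{h{\left(-207 \right)}}{o - u} = \frac{\left(- \frac{1}{9}\right) \sqrt{2} \sqrt{-207}}{- \frac{41740253}{53476988} - 324} = \frac{\left(- \frac{1}{9}\right) \sqrt{2} \cdot 3 i \sqrt{23}}{- \frac{41740253}{53476988} - 324} = \frac{\left(- \frac{1}{3}\right) i \sqrt{46}}{- \frac{17368284365}{53476988}} = - \frac{i \sqrt{46}}{3} \left(- \frac{53476988}{17368284365}\right) = \frac{53476988 i \sqrt{46}}{52104853095}$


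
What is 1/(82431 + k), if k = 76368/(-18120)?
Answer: 755/62232223 ≈ 1.2132e-5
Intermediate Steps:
k = -3182/755 (k = 76368*(-1/18120) = -3182/755 ≈ -4.2146)
1/(82431 + k) = 1/(82431 - 3182/755) = 1/(62232223/755) = 755/62232223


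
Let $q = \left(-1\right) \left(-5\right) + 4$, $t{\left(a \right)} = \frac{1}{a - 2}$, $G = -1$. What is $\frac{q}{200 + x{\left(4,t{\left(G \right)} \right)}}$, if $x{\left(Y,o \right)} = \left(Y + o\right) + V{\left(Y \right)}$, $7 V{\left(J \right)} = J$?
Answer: $\frac{189}{4289} \approx 0.044066$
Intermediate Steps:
$V{\left(J \right)} = \frac{J}{7}$
$t{\left(a \right)} = \frac{1}{-2 + a}$
$x{\left(Y,o \right)} = o + \frac{8 Y}{7}$ ($x{\left(Y,o \right)} = \left(Y + o\right) + \frac{Y}{7} = o + \frac{8 Y}{7}$)
$q = 9$ ($q = 5 + 4 = 9$)
$\frac{q}{200 + x{\left(4,t{\left(G \right)} \right)}} = \frac{1}{200 + \left(\frac{1}{-2 - 1} + \frac{8}{7} \cdot 4\right)} 9 = \frac{1}{200 + \left(\frac{1}{-3} + \frac{32}{7}\right)} 9 = \frac{1}{200 + \left(- \frac{1}{3} + \frac{32}{7}\right)} 9 = \frac{1}{200 + \frac{89}{21}} \cdot 9 = \frac{1}{\frac{4289}{21}} \cdot 9 = \frac{21}{4289} \cdot 9 = \frac{189}{4289}$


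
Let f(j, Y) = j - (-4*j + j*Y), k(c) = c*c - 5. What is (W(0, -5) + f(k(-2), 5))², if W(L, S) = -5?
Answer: 25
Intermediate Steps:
k(c) = -5 + c² (k(c) = c² - 5 = -5 + c²)
f(j, Y) = 5*j - Y*j (f(j, Y) = j - (-4*j + Y*j) = j + (4*j - Y*j) = 5*j - Y*j)
(W(0, -5) + f(k(-2), 5))² = (-5 + (-5 + (-2)²)*(5 - 1*5))² = (-5 + (-5 + 4)*(5 - 5))² = (-5 - 1*0)² = (-5 + 0)² = (-5)² = 25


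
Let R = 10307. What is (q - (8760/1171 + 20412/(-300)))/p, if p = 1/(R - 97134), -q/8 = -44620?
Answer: -907496430378317/29275 ≈ -3.0999e+10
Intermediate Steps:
q = 356960 (q = -8*(-44620) = 356960)
p = -1/86827 (p = 1/(10307 - 97134) = 1/(-86827) = -1/86827 ≈ -1.1517e-5)
(q - (8760/1171 + 20412/(-300)))/p = (356960 - (8760/1171 + 20412/(-300)))/(-1/86827) = (356960 - (8760*(1/1171) + 20412*(-1/300)))*(-86827) = (356960 - (8760/1171 - 1701/25))*(-86827) = (356960 - 1*(-1772871/29275))*(-86827) = (356960 + 1772871/29275)*(-86827) = (10451776871/29275)*(-86827) = -907496430378317/29275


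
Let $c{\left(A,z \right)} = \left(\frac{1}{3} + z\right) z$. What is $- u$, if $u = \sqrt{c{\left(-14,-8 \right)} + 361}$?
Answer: $- \frac{\sqrt{3801}}{3} \approx -20.551$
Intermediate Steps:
$c{\left(A,z \right)} = z \left(\frac{1}{3} + z\right)$ ($c{\left(A,z \right)} = \left(\frac{1}{3} + z\right) z = z \left(\frac{1}{3} + z\right)$)
$u = \frac{\sqrt{3801}}{3}$ ($u = \sqrt{- 8 \left(\frac{1}{3} - 8\right) + 361} = \sqrt{\left(-8\right) \left(- \frac{23}{3}\right) + 361} = \sqrt{\frac{184}{3} + 361} = \sqrt{\frac{1267}{3}} = \frac{\sqrt{3801}}{3} \approx 20.551$)
$- u = - \frac{\sqrt{3801}}{3}$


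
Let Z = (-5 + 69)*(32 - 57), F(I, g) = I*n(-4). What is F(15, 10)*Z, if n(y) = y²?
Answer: -384000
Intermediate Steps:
F(I, g) = 16*I (F(I, g) = I*(-4)² = I*16 = 16*I)
Z = -1600 (Z = 64*(-25) = -1600)
F(15, 10)*Z = (16*15)*(-1600) = 240*(-1600) = -384000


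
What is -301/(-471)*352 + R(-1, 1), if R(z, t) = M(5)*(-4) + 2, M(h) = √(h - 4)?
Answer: 105010/471 ≈ 222.95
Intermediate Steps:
M(h) = √(-4 + h)
R(z, t) = -2 (R(z, t) = √(-4 + 5)*(-4) + 2 = √1*(-4) + 2 = 1*(-4) + 2 = -4 + 2 = -2)
-301/(-471)*352 + R(-1, 1) = -301/(-471)*352 - 2 = -301*(-1/471)*352 - 2 = (301/471)*352 - 2 = 105952/471 - 2 = 105010/471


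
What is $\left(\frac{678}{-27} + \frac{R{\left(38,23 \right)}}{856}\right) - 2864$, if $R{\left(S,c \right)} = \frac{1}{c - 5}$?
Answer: $- \frac{44515423}{15408} \approx -2889.1$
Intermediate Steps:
$R{\left(S,c \right)} = \frac{1}{-5 + c}$
$\left(\frac{678}{-27} + \frac{R{\left(38,23 \right)}}{856}\right) - 2864 = \left(\frac{678}{-27} + \frac{1}{\left(-5 + 23\right) 856}\right) - 2864 = \left(678 \left(- \frac{1}{27}\right) + \frac{1}{18} \cdot \frac{1}{856}\right) - 2864 = \left(- \frac{226}{9} + \frac{1}{18} \cdot \frac{1}{856}\right) - 2864 = \left(- \frac{226}{9} + \frac{1}{15408}\right) - 2864 = - \frac{386911}{15408} - 2864 = - \frac{44515423}{15408}$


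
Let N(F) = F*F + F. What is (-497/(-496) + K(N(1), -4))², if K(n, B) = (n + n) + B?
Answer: 247009/246016 ≈ 1.0040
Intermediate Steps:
N(F) = F + F² (N(F) = F² + F = F + F²)
K(n, B) = B + 2*n (K(n, B) = 2*n + B = B + 2*n)
(-497/(-496) + K(N(1), -4))² = (-497/(-496) + (-4 + 2*(1*(1 + 1))))² = (-497*(-1/496) + (-4 + 2*(1*2)))² = (497/496 + (-4 + 2*2))² = (497/496 + (-4 + 4))² = (497/496 + 0)² = (497/496)² = 247009/246016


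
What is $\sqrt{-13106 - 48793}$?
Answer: $i \sqrt{61899} \approx 248.8 i$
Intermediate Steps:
$\sqrt{-13106 - 48793} = \sqrt{-61899} = i \sqrt{61899}$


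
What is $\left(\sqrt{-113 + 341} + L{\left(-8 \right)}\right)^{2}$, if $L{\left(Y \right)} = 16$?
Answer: $484 + 64 \sqrt{57} \approx 967.19$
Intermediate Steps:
$\left(\sqrt{-113 + 341} + L{\left(-8 \right)}\right)^{2} = \left(\sqrt{-113 + 341} + 16\right)^{2} = \left(\sqrt{228} + 16\right)^{2} = \left(2 \sqrt{57} + 16\right)^{2} = \left(16 + 2 \sqrt{57}\right)^{2}$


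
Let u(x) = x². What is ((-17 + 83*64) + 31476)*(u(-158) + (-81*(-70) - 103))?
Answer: 1122655401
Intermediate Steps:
((-17 + 83*64) + 31476)*(u(-158) + (-81*(-70) - 103)) = ((-17 + 83*64) + 31476)*((-158)² + (-81*(-70) - 103)) = ((-17 + 5312) + 31476)*(24964 + (5670 - 103)) = (5295 + 31476)*(24964 + 5567) = 36771*30531 = 1122655401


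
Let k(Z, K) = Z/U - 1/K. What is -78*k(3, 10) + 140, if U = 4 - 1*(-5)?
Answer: 609/5 ≈ 121.80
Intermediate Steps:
U = 9 (U = 4 + 5 = 9)
k(Z, K) = -1/K + Z/9 (k(Z, K) = Z/9 - 1/K = -1/K + Z/9)
-78*k(3, 10) + 140 = -78*(-1/10 + (⅑)*3) + 140 = -78*(-1*⅒ + ⅓) + 140 = -78*(-⅒ + ⅓) + 140 = -78*7/30 + 140 = -91/5 + 140 = 609/5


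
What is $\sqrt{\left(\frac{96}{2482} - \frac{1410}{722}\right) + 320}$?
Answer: $\frac{\sqrt{176845904063}}{23579} \approx 17.835$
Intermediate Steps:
$\sqrt{\left(\frac{96}{2482} - \frac{1410}{722}\right) + 320} = \sqrt{\left(96 \cdot \frac{1}{2482} - \frac{705}{361}\right) + 320} = \sqrt{\left(\frac{48}{1241} - \frac{705}{361}\right) + 320} = \sqrt{- \frac{857577}{448001} + 320} = \sqrt{\frac{142502743}{448001}} = \frac{\sqrt{176845904063}}{23579}$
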